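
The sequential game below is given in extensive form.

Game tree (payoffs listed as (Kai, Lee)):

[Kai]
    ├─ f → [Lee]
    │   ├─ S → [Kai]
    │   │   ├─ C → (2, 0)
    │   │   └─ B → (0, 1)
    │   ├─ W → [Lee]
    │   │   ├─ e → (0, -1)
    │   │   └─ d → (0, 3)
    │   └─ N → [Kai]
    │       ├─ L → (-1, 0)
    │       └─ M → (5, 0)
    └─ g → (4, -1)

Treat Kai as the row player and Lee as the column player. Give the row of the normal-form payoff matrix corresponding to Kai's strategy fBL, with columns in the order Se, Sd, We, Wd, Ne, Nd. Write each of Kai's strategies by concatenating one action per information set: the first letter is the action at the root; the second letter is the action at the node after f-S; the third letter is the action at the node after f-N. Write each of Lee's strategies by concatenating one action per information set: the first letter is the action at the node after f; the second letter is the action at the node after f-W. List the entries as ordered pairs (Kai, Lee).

(0,1) (0,1) (0,-1) (0,3) (-1,0) (-1,0)

vs Se: Kai plays f → Lee plays S at [f] → Kai plays B at [f-S] → (0, 1)
vs Sd: Kai plays f → Lee plays S at [f] → Kai plays B at [f-S] → (0, 1)
vs We: Kai plays f → Lee plays W at [f] → Lee plays e at [f-W] → (0, -1)
vs Wd: Kai plays f → Lee plays W at [f] → Lee plays d at [f-W] → (0, 3)
vs Ne: Kai plays f → Lee plays N at [f] → Kai plays L at [f-N] → (-1, 0)
vs Nd: Kai plays f → Lee plays N at [f] → Kai plays L at [f-N] → (-1, 0)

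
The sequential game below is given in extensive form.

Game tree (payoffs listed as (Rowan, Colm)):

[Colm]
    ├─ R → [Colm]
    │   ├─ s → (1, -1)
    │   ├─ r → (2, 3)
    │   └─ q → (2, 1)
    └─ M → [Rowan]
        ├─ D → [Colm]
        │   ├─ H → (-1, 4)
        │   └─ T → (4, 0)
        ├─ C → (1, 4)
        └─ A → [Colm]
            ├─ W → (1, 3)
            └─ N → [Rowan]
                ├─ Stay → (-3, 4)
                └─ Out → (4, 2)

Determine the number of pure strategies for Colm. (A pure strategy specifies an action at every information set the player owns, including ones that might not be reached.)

24

Colm owns the root with actions {R, M} — two choices.
Colm owns the node after R with actions {s, r, q} — three choices.
Colm owns the node after M-D with actions {H, T} — two choices.
Colm owns the node after M-A with actions {W, N} — two choices.
A pure strategy fixes one action at each information set independently, so the count is the product 2 × 3 × 2 × 2 = 24.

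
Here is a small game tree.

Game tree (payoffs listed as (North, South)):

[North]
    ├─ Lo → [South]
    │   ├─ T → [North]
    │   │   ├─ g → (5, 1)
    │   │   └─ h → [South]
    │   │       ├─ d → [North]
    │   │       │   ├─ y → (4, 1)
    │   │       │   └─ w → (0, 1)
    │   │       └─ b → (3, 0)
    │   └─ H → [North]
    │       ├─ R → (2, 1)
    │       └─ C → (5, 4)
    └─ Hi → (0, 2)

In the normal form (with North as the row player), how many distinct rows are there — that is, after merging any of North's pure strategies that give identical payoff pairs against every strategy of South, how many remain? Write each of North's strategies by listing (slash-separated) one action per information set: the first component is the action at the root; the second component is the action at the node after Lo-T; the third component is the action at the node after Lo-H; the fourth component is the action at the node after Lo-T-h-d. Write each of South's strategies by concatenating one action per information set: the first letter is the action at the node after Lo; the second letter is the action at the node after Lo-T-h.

7

North has 16 pure strategies: Lo/g/R/y, Lo/g/R/w, Lo/g/C/y, Lo/g/C/w, Lo/h/R/y, Lo/h/R/w, Lo/h/C/y, Lo/h/C/w, Hi/g/R/y, Hi/g/R/w, Hi/g/C/y, Hi/g/C/w, Hi/h/R/y, Hi/h/R/w, Hi/h/C/y, Hi/h/C/w. Columns: Td, Tb, Hd, Hb.
{Lo/g/R/y, Lo/g/R/w} → row (5,1) (5,1) (2,1) (2,1)
{Lo/g/C/y, Lo/g/C/w} → row (5,1) (5,1) (5,4) (5,4)
{Lo/h/R/y} → row (4,1) (3,0) (2,1) (2,1)
{Lo/h/R/w} → row (0,1) (3,0) (2,1) (2,1)
{Lo/h/C/y} → row (4,1) (3,0) (5,4) (5,4)
{Lo/h/C/w} → row (0,1) (3,0) (5,4) (5,4)
{Hi/g/R/y, Hi/g/R/w, Hi/g/C/y, Hi/g/C/w, Hi/h/R/y, Hi/h/R/w, Hi/h/C/y, Hi/h/C/w} → row (0,2) (0,2) (0,2) (0,2)
That's 7 distinct rows out of 16 strategies.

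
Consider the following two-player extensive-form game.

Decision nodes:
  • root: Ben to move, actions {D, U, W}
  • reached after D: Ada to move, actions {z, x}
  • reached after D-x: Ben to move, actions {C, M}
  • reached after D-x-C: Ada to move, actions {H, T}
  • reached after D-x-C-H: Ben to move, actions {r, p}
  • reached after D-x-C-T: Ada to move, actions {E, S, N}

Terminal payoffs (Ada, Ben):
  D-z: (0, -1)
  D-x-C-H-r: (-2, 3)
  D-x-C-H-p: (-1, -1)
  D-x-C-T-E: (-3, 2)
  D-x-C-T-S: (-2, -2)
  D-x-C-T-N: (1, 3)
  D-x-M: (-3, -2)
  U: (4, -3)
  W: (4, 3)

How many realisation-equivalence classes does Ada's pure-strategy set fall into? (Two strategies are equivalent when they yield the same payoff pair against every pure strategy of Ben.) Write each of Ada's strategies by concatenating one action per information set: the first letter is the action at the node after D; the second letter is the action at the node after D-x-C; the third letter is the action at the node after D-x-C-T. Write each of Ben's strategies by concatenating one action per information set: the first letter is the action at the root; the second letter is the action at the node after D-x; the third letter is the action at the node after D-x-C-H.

Ada has 12 pure strategies: zHE, zHS, zHN, zTE, zTS, zTN, xHE, xHS, xHN, xTE, xTS, xTN. Columns: DCr, DCp, DMr, DMp, UCr, UCp, UMr, UMp, WCr, WCp, WMr, WMp.
{zHE, zHS, zHN, zTE, zTS, zTN} → row (0,-1) (0,-1) (0,-1) (0,-1) (4,-3) (4,-3) (4,-3) (4,-3) (4,3) (4,3) (4,3) (4,3)
{xHE, xHS, xHN} → row (-2,3) (-1,-1) (-3,-2) (-3,-2) (4,-3) (4,-3) (4,-3) (4,-3) (4,3) (4,3) (4,3) (4,3)
{xTE} → row (-3,2) (-3,2) (-3,-2) (-3,-2) (4,-3) (4,-3) (4,-3) (4,-3) (4,3) (4,3) (4,3) (4,3)
{xTS} → row (-2,-2) (-2,-2) (-3,-2) (-3,-2) (4,-3) (4,-3) (4,-3) (4,-3) (4,3) (4,3) (4,3) (4,3)
{xTN} → row (1,3) (1,3) (-3,-2) (-3,-2) (4,-3) (4,-3) (4,-3) (4,-3) (4,3) (4,3) (4,3) (4,3)
That's 5 distinct rows out of 12 strategies.

5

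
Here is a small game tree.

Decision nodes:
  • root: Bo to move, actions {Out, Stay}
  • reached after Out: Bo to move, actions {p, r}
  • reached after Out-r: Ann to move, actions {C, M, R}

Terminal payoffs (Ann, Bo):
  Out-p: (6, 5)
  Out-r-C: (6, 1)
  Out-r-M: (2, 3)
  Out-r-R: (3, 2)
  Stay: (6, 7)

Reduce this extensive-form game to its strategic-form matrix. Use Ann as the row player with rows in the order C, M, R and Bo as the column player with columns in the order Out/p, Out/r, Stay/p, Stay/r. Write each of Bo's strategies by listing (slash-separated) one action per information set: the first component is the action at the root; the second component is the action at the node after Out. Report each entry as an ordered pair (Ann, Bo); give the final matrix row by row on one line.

C: (6,5) (6,1) (6,7) (6,7) | M: (6,5) (2,3) (6,7) (6,7) | R: (6,5) (3,2) (6,7) (6,7)

        Out/p    Out/r   Stay/p   Stay/r
   C    (6,5)    (6,1)    (6,7)    (6,7)
   M    (6,5)    (2,3)    (6,7)    (6,7)
   R    (6,5)    (3,2)    (6,7)    (6,7)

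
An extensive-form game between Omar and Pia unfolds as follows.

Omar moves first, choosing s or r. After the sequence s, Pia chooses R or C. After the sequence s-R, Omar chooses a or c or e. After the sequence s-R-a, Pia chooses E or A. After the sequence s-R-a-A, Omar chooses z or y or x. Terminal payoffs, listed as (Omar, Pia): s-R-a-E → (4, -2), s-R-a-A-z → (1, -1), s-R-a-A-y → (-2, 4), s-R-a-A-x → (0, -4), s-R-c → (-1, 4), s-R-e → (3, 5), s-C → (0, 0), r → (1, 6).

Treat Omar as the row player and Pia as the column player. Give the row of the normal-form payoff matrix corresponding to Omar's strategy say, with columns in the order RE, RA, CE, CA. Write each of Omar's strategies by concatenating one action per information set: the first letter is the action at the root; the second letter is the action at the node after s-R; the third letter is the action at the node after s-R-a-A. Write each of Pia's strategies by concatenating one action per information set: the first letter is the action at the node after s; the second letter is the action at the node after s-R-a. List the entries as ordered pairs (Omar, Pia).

(4,-2) (-2,4) (0,0) (0,0)

vs RE: Omar plays s → Pia plays R at [s] → Omar plays a at [s-R] → Pia plays E at [s-R-a] → (4, -2)
vs RA: Omar plays s → Pia plays R at [s] → Omar plays a at [s-R] → Pia plays A at [s-R-a] → Omar plays y at [s-R-a-A] → (-2, 4)
vs CE: Omar plays s → Pia plays C at [s] → (0, 0)
vs CA: Omar plays s → Pia plays C at [s] → (0, 0)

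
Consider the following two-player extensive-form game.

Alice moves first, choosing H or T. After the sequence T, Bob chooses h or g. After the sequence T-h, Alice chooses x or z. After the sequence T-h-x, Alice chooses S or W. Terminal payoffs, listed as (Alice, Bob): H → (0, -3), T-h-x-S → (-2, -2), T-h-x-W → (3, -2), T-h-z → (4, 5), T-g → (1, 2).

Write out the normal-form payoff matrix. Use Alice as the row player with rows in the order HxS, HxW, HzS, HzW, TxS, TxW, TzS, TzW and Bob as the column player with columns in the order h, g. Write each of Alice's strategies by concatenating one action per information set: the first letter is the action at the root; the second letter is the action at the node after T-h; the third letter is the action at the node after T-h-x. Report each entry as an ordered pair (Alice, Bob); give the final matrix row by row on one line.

HxS: (0,-3) (0,-3) | HxW: (0,-3) (0,-3) | HzS: (0,-3) (0,-3) | HzW: (0,-3) (0,-3) | TxS: (-2,-2) (1,2) | TxW: (3,-2) (1,2) | TzS: (4,5) (1,2) | TzW: (4,5) (1,2)

            h        g
 HxS   (0,-3)   (0,-3)
 HxW   (0,-3)   (0,-3)
 HzS   (0,-3)   (0,-3)
 HzW   (0,-3)   (0,-3)
 TxS  (-2,-2)    (1,2)
 TxW   (3,-2)    (1,2)
 TzS    (4,5)    (1,2)
 TzW    (4,5)    (1,2)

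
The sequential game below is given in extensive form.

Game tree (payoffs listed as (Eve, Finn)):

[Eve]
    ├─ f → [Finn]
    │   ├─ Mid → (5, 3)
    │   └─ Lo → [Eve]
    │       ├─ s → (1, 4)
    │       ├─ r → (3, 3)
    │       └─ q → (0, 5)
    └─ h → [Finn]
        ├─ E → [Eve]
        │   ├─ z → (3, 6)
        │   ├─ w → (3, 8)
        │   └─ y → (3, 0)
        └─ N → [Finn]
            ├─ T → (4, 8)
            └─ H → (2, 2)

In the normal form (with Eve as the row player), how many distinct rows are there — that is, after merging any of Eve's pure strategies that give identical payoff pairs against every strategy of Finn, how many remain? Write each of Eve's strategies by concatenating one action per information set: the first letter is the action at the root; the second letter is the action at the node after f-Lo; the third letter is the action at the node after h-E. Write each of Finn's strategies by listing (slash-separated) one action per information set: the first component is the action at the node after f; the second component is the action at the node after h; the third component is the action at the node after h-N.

Eve has 18 pure strategies: fsz, fsw, fsy, frz, frw, fry, fqz, fqw, fqy, hsz, hsw, hsy, hrz, hrw, hry, hqz, hqw, hqy. Columns: Mid/E/T, Mid/E/H, Mid/N/T, Mid/N/H, Lo/E/T, Lo/E/H, Lo/N/T, Lo/N/H.
{fsz, fsw, fsy} → row (5,3) (5,3) (5,3) (5,3) (1,4) (1,4) (1,4) (1,4)
{frz, frw, fry} → row (5,3) (5,3) (5,3) (5,3) (3,3) (3,3) (3,3) (3,3)
{fqz, fqw, fqy} → row (5,3) (5,3) (5,3) (5,3) (0,5) (0,5) (0,5) (0,5)
{hsz, hrz, hqz} → row (3,6) (3,6) (4,8) (2,2) (3,6) (3,6) (4,8) (2,2)
{hsw, hrw, hqw} → row (3,8) (3,8) (4,8) (2,2) (3,8) (3,8) (4,8) (2,2)
{hsy, hry, hqy} → row (3,0) (3,0) (4,8) (2,2) (3,0) (3,0) (4,8) (2,2)
That's 6 distinct rows out of 18 strategies.

6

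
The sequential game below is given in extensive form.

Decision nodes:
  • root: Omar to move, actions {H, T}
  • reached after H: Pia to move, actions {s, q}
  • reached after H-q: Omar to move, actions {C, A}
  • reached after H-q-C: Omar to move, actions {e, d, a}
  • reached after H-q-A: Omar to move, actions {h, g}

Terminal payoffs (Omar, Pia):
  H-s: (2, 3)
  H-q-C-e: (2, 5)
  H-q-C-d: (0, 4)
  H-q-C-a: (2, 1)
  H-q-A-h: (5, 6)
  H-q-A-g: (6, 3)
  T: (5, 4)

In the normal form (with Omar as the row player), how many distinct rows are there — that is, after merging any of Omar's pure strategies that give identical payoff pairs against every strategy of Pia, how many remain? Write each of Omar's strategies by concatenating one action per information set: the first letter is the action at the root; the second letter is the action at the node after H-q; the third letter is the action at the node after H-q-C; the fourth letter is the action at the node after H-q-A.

Omar has 24 pure strategies: HCeh, HCeg, HCdh, HCdg, HCah, HCag, HAeh, HAeg, HAdh, HAdg, HAah, HAag, TCeh, TCeg, TCdh, TCdg, TCah, TCag, TAeh, TAeg, TAdh, TAdg, TAah, TAag. Columns: s, q.
{HCeh, HCeg} → row (2,3) (2,5)
{HCdh, HCdg} → row (2,3) (0,4)
{HCah, HCag} → row (2,3) (2,1)
{HAeh, HAdh, HAah} → row (2,3) (5,6)
{HAeg, HAdg, HAag} → row (2,3) (6,3)
{TCeh, TCeg, TCdh, TCdg, TCah, TCag, TAeh, TAeg, TAdh, TAdg, TAah, TAag} → row (5,4) (5,4)
That's 6 distinct rows out of 24 strategies.

6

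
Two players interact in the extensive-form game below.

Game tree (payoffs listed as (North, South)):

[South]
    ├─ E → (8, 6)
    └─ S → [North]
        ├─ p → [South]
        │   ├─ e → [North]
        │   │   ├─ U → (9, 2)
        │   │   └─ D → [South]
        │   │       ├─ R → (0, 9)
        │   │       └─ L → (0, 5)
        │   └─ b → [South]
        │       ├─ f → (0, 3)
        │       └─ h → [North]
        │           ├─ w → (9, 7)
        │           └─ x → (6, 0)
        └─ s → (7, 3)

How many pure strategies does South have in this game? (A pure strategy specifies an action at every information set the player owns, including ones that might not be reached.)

16

South owns the root with actions {E, S} — two choices.
South owns the node after S-p with actions {e, b} — two choices.
South owns the node after S-p-b with actions {f, h} — two choices.
South owns the node after S-p-e-D with actions {R, L} — two choices.
A pure strategy fixes one action at each information set independently, so the count is the product 2 × 2 × 2 × 2 = 16.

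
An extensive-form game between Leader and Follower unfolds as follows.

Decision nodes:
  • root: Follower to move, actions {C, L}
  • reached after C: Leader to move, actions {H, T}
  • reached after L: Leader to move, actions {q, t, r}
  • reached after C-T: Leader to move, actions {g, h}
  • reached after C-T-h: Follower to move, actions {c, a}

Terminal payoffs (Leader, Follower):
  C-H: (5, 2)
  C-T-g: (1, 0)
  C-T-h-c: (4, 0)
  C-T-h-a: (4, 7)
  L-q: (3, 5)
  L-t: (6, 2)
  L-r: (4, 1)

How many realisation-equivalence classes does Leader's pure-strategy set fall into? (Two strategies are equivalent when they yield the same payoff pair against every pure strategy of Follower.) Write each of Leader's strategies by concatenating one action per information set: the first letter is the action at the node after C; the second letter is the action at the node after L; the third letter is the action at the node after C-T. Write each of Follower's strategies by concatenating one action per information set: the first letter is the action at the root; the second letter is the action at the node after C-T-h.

9

Leader has 12 pure strategies: Hqg, Hqh, Htg, Hth, Hrg, Hrh, Tqg, Tqh, Ttg, Tth, Trg, Trh. Columns: Cc, Ca, Lc, La.
{Hqg, Hqh} → row (5,2) (5,2) (3,5) (3,5)
{Htg, Hth} → row (5,2) (5,2) (6,2) (6,2)
{Hrg, Hrh} → row (5,2) (5,2) (4,1) (4,1)
{Tqg} → row (1,0) (1,0) (3,5) (3,5)
{Tqh} → row (4,0) (4,7) (3,5) (3,5)
{Ttg} → row (1,0) (1,0) (6,2) (6,2)
{Tth} → row (4,0) (4,7) (6,2) (6,2)
{Trg} → row (1,0) (1,0) (4,1) (4,1)
{Trh} → row (4,0) (4,7) (4,1) (4,1)
That's 9 distinct rows out of 12 strategies.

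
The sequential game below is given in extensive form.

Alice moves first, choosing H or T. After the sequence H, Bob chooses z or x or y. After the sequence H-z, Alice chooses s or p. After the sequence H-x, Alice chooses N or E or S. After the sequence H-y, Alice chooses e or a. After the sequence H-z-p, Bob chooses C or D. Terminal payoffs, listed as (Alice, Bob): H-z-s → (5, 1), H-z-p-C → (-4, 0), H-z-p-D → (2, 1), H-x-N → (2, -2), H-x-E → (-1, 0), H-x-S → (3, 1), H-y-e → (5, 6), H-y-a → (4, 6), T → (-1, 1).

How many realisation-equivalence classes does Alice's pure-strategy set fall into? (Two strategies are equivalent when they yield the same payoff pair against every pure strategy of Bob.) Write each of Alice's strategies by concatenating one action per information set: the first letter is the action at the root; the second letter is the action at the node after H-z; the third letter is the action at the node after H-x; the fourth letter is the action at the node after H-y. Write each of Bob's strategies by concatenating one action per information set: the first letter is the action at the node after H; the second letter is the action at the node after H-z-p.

13

Alice has 24 pure strategies: HsNe, HsNa, HsEe, HsEa, HsSe, HsSa, HpNe, HpNa, HpEe, HpEa, HpSe, HpSa, TsNe, TsNa, TsEe, TsEa, TsSe, TsSa, TpNe, TpNa, TpEe, TpEa, TpSe, TpSa. Columns: zC, zD, xC, xD, yC, yD.
{HsNe} → row (5,1) (5,1) (2,-2) (2,-2) (5,6) (5,6)
{HsNa} → row (5,1) (5,1) (2,-2) (2,-2) (4,6) (4,6)
{HsEe} → row (5,1) (5,1) (-1,0) (-1,0) (5,6) (5,6)
{HsEa} → row (5,1) (5,1) (-1,0) (-1,0) (4,6) (4,6)
{HsSe} → row (5,1) (5,1) (3,1) (3,1) (5,6) (5,6)
{HsSa} → row (5,1) (5,1) (3,1) (3,1) (4,6) (4,6)
{HpNe} → row (-4,0) (2,1) (2,-2) (2,-2) (5,6) (5,6)
{HpNa} → row (-4,0) (2,1) (2,-2) (2,-2) (4,6) (4,6)
{HpEe} → row (-4,0) (2,1) (-1,0) (-1,0) (5,6) (5,6)
{HpEa} → row (-4,0) (2,1) (-1,0) (-1,0) (4,6) (4,6)
{HpSe} → row (-4,0) (2,1) (3,1) (3,1) (5,6) (5,6)
{HpSa} → row (-4,0) (2,1) (3,1) (3,1) (4,6) (4,6)
{TsNe, TsNa, TsEe, TsEa, TsSe, TsSa, TpNe, TpNa, TpEe, TpEa, TpSe, TpSa} → row (-1,1) (-1,1) (-1,1) (-1,1) (-1,1) (-1,1)
That's 13 distinct rows out of 24 strategies.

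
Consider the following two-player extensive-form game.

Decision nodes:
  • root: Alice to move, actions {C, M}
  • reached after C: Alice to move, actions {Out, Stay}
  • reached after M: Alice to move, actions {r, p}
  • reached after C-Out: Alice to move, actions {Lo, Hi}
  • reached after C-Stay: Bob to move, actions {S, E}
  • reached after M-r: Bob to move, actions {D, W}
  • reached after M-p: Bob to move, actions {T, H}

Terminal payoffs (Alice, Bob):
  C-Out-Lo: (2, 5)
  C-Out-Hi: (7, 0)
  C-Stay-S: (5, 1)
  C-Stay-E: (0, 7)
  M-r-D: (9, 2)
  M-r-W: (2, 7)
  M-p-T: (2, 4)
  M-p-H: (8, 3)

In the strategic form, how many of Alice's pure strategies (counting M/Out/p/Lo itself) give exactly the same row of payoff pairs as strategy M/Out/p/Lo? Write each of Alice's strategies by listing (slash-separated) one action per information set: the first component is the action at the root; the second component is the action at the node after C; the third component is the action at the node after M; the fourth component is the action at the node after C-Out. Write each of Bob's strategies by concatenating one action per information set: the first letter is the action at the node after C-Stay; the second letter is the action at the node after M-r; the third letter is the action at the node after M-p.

4

Row for M/Out/p/Lo (columns SDT, SDH, SWT, SWH, EDT, EDH, EWT, EWH): (2,4) (8,3) (2,4) (8,3) (2,4) (8,3) (2,4) (8,3).
Under M/Out/p/Lo, Alice's choice at the node after C and at the node after C-Out can never be reached regardless of what Bob does, so varying those choices leaves every outcome unchanged.
Holding the reachable choices fixed and varying the unreachable ones freely already gives 2 × 2 = 4 equivalent strategies.
No other strategy reproduces this row, so those 4 are the full class: M/Out/p/Lo, M/Out/p/Hi, M/Stay/p/Lo, M/Stay/p/Hi.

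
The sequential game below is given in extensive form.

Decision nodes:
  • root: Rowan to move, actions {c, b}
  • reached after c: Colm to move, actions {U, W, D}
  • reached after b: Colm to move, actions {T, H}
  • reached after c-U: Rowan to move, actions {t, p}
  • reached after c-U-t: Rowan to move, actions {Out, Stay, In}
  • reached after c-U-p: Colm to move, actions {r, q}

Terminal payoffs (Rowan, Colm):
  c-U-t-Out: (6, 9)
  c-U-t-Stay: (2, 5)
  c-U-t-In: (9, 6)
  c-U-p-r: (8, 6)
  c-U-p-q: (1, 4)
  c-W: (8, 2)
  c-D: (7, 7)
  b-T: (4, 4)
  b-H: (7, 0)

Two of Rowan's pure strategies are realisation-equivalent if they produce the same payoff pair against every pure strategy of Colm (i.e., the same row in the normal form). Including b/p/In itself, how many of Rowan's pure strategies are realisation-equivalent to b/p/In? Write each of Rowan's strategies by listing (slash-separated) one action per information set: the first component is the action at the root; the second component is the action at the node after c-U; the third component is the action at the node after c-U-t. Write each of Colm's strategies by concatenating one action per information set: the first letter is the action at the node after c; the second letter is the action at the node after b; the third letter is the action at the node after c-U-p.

Row for b/p/In (columns UTr, UTq, UHr, UHq, WTr, WTq, WHr, WHq, DTr, DTq, DHr, DHq): (4,4) (4,4) (7,0) (7,0) (4,4) (4,4) (7,0) (7,0) (4,4) (4,4) (7,0) (7,0).
Under b/p/In, Rowan's choice at the node after c-U and at the node after c-U-t can never be reached regardless of what Colm does, so varying those choices leaves every outcome unchanged.
Holding the reachable choices fixed and varying the unreachable ones freely already gives 2 × 3 = 6 equivalent strategies.
No other strategy reproduces this row, so those 6 are the full class: b/t/Out, b/t/Stay, b/t/In, b/p/Out, b/p/Stay, b/p/In.

6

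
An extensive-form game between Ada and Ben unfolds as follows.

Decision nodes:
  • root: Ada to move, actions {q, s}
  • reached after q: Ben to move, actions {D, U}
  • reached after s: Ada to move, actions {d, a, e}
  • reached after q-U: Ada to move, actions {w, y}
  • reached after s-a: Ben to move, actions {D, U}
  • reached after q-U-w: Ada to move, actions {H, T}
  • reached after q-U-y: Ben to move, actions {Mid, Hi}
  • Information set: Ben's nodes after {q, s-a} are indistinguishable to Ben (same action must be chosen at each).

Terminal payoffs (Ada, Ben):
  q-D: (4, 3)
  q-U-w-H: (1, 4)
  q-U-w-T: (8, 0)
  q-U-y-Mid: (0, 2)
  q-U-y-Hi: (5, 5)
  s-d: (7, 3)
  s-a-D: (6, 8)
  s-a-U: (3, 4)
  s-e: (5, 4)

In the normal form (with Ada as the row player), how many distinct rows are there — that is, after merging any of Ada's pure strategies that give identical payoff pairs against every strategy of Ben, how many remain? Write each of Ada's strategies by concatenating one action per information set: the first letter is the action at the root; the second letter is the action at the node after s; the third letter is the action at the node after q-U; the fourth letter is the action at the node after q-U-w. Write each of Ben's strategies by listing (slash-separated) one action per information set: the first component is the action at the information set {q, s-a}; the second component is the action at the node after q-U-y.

Ada has 24 pure strategies: qdwH, qdwT, qdyH, qdyT, qawH, qawT, qayH, qayT, qewH, qewT, qeyH, qeyT, sdwH, sdwT, sdyH, sdyT, sawH, sawT, sayH, sayT, sewH, sewT, seyH, seyT. Columns: D/Mid, D/Hi, U/Mid, U/Hi.
{qdwH, qawH, qewH} → row (4,3) (4,3) (1,4) (1,4)
{qdwT, qawT, qewT} → row (4,3) (4,3) (8,0) (8,0)
{qdyH, qdyT, qayH, qayT, qeyH, qeyT} → row (4,3) (4,3) (0,2) (5,5)
{sdwH, sdwT, sdyH, sdyT} → row (7,3) (7,3) (7,3) (7,3)
{sawH, sawT, sayH, sayT} → row (6,8) (6,8) (3,4) (3,4)
{sewH, sewT, seyH, seyT} → row (5,4) (5,4) (5,4) (5,4)
That's 6 distinct rows out of 24 strategies.

6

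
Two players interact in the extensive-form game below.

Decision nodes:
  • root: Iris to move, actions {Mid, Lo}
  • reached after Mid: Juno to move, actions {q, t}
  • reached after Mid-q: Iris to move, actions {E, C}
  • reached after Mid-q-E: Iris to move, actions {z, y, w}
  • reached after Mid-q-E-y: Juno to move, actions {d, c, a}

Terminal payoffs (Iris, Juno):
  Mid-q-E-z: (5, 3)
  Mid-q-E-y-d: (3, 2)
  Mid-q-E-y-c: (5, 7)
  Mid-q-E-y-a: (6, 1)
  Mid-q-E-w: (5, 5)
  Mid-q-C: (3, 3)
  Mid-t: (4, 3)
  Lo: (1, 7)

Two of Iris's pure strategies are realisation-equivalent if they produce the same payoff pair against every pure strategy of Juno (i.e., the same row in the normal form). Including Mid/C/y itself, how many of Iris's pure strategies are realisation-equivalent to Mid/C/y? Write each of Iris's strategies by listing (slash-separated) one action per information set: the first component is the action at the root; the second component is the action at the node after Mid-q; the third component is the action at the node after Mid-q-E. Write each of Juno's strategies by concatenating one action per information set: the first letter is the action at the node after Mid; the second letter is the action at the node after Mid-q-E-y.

Row for Mid/C/y (columns qd, qc, qa, td, tc, ta): (3,3) (3,3) (3,3) (4,3) (4,3) (4,3).
Under Mid/C/y, Iris's choice at the node after Mid-q-E can never be reached regardless of what Juno does, so varying those choices leaves every outcome unchanged.
Holding the reachable choices fixed and varying the unreachable one freely already gives 3 equivalent strategies.
No other strategy reproduces this row, so those 3 are the full class: Mid/C/z, Mid/C/y, Mid/C/w.

3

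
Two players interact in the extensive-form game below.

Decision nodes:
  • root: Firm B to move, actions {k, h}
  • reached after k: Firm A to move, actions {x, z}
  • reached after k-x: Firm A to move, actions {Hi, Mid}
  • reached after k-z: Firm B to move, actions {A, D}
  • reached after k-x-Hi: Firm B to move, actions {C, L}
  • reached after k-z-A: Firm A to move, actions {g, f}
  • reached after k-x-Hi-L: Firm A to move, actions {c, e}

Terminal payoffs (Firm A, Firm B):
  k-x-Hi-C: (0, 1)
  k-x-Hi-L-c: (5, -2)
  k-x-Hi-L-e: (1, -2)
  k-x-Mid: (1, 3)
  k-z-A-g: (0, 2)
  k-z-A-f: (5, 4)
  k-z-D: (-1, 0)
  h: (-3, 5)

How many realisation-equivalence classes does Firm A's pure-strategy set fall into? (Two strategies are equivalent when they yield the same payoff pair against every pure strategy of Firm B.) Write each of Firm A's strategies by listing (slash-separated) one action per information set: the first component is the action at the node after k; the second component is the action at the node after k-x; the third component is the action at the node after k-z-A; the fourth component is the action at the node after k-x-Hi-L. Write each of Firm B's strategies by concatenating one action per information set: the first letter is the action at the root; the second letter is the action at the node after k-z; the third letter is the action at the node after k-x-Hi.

5

Firm A has 16 pure strategies: x/Hi/g/c, x/Hi/g/e, x/Hi/f/c, x/Hi/f/e, x/Mid/g/c, x/Mid/g/e, x/Mid/f/c, x/Mid/f/e, z/Hi/g/c, z/Hi/g/e, z/Hi/f/c, z/Hi/f/e, z/Mid/g/c, z/Mid/g/e, z/Mid/f/c, z/Mid/f/e. Columns: kAC, kAL, kDC, kDL, hAC, hAL, hDC, hDL.
{x/Hi/g/c, x/Hi/f/c} → row (0,1) (5,-2) (0,1) (5,-2) (-3,5) (-3,5) (-3,5) (-3,5)
{x/Hi/g/e, x/Hi/f/e} → row (0,1) (1,-2) (0,1) (1,-2) (-3,5) (-3,5) (-3,5) (-3,5)
{x/Mid/g/c, x/Mid/g/e, x/Mid/f/c, x/Mid/f/e} → row (1,3) (1,3) (1,3) (1,3) (-3,5) (-3,5) (-3,5) (-3,5)
{z/Hi/g/c, z/Hi/g/e, z/Mid/g/c, z/Mid/g/e} → row (0,2) (0,2) (-1,0) (-1,0) (-3,5) (-3,5) (-3,5) (-3,5)
{z/Hi/f/c, z/Hi/f/e, z/Mid/f/c, z/Mid/f/e} → row (5,4) (5,4) (-1,0) (-1,0) (-3,5) (-3,5) (-3,5) (-3,5)
That's 5 distinct rows out of 16 strategies.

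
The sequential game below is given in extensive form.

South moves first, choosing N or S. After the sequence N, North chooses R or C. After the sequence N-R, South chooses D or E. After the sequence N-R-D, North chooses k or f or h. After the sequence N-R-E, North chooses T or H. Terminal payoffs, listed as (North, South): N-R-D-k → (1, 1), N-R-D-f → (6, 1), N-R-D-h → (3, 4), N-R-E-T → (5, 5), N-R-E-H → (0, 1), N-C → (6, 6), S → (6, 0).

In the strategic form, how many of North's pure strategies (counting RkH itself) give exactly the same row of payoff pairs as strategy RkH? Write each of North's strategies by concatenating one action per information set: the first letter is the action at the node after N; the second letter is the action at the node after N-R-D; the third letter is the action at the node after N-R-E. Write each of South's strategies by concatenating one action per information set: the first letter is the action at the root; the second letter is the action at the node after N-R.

Row for RkH (columns ND, NE, SD, SE): (1,1) (0,1) (6,0) (6,0).
Every one of North's information sets is on the play path for some reply by South when North follows RkH.
Changing the action at any of them therefore changes at least one column, so only RkH itself gives this row.

1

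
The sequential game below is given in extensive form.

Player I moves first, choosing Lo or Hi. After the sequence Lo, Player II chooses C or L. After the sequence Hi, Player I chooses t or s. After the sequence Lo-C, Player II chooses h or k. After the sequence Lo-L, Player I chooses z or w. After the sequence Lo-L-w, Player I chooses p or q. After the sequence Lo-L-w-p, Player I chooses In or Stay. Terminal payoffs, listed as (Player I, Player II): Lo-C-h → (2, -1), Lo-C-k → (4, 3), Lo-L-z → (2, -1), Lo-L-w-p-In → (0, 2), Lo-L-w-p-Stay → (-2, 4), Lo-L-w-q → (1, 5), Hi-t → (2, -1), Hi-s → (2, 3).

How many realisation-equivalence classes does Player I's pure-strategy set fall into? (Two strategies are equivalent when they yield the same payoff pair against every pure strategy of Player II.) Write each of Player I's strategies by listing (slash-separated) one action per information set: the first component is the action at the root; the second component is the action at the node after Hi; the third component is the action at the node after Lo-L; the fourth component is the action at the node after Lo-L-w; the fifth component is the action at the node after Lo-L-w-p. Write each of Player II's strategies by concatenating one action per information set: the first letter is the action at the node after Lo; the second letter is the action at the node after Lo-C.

6

Player I has 32 pure strategies: Lo/t/z/p/In, Lo/t/z/p/Stay, Lo/t/z/q/In, Lo/t/z/q/Stay, Lo/t/w/p/In, Lo/t/w/p/Stay, Lo/t/w/q/In, Lo/t/w/q/Stay, Lo/s/z/p/In, Lo/s/z/p/Stay, Lo/s/z/q/In, Lo/s/z/q/Stay, Lo/s/w/p/In, Lo/s/w/p/Stay, Lo/s/w/q/In, Lo/s/w/q/Stay, Hi/t/z/p/In, Hi/t/z/p/Stay, Hi/t/z/q/In, Hi/t/z/q/Stay, Hi/t/w/p/In, Hi/t/w/p/Stay, Hi/t/w/q/In, Hi/t/w/q/Stay, Hi/s/z/p/In, Hi/s/z/p/Stay, Hi/s/z/q/In, Hi/s/z/q/Stay, Hi/s/w/p/In, Hi/s/w/p/Stay, Hi/s/w/q/In, Hi/s/w/q/Stay. Columns: Ch, Ck, Lh, Lk.
{Lo/t/z/p/In, Lo/t/z/p/Stay, Lo/t/z/q/In, Lo/t/z/q/Stay, Lo/s/z/p/In, Lo/s/z/p/Stay, Lo/s/z/q/In, Lo/s/z/q/Stay} → row (2,-1) (4,3) (2,-1) (2,-1)
{Lo/t/w/p/In, Lo/s/w/p/In} → row (2,-1) (4,3) (0,2) (0,2)
{Lo/t/w/p/Stay, Lo/s/w/p/Stay} → row (2,-1) (4,3) (-2,4) (-2,4)
{Lo/t/w/q/In, Lo/t/w/q/Stay, Lo/s/w/q/In, Lo/s/w/q/Stay} → row (2,-1) (4,3) (1,5) (1,5)
{Hi/t/z/p/In, Hi/t/z/p/Stay, Hi/t/z/q/In, Hi/t/z/q/Stay, Hi/t/w/p/In, Hi/t/w/p/Stay, Hi/t/w/q/In, Hi/t/w/q/Stay} → row (2,-1) (2,-1) (2,-1) (2,-1)
{Hi/s/z/p/In, Hi/s/z/p/Stay, Hi/s/z/q/In, Hi/s/z/q/Stay, Hi/s/w/p/In, Hi/s/w/p/Stay, Hi/s/w/q/In, Hi/s/w/q/Stay} → row (2,3) (2,3) (2,3) (2,3)
That's 6 distinct rows out of 32 strategies.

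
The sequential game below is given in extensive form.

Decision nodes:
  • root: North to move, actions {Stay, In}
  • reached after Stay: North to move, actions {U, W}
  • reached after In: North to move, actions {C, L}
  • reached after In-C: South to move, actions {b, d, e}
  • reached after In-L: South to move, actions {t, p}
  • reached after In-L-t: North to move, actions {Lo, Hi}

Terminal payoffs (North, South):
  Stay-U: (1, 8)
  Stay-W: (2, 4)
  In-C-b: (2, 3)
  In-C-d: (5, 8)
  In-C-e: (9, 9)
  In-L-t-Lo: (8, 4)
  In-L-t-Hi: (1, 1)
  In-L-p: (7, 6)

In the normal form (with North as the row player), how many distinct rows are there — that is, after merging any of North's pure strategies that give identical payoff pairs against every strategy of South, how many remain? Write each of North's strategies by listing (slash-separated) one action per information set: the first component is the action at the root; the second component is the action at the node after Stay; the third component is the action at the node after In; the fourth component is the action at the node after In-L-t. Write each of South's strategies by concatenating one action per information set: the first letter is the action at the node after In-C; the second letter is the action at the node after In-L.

North has 16 pure strategies: Stay/U/C/Lo, Stay/U/C/Hi, Stay/U/L/Lo, Stay/U/L/Hi, Stay/W/C/Lo, Stay/W/C/Hi, Stay/W/L/Lo, Stay/W/L/Hi, In/U/C/Lo, In/U/C/Hi, In/U/L/Lo, In/U/L/Hi, In/W/C/Lo, In/W/C/Hi, In/W/L/Lo, In/W/L/Hi. Columns: bt, bp, dt, dp, et, ep.
{Stay/U/C/Lo, Stay/U/C/Hi, Stay/U/L/Lo, Stay/U/L/Hi} → row (1,8) (1,8) (1,8) (1,8) (1,8) (1,8)
{Stay/W/C/Lo, Stay/W/C/Hi, Stay/W/L/Lo, Stay/W/L/Hi} → row (2,4) (2,4) (2,4) (2,4) (2,4) (2,4)
{In/U/C/Lo, In/U/C/Hi, In/W/C/Lo, In/W/C/Hi} → row (2,3) (2,3) (5,8) (5,8) (9,9) (9,9)
{In/U/L/Lo, In/W/L/Lo} → row (8,4) (7,6) (8,4) (7,6) (8,4) (7,6)
{In/U/L/Hi, In/W/L/Hi} → row (1,1) (7,6) (1,1) (7,6) (1,1) (7,6)
That's 5 distinct rows out of 16 strategies.

5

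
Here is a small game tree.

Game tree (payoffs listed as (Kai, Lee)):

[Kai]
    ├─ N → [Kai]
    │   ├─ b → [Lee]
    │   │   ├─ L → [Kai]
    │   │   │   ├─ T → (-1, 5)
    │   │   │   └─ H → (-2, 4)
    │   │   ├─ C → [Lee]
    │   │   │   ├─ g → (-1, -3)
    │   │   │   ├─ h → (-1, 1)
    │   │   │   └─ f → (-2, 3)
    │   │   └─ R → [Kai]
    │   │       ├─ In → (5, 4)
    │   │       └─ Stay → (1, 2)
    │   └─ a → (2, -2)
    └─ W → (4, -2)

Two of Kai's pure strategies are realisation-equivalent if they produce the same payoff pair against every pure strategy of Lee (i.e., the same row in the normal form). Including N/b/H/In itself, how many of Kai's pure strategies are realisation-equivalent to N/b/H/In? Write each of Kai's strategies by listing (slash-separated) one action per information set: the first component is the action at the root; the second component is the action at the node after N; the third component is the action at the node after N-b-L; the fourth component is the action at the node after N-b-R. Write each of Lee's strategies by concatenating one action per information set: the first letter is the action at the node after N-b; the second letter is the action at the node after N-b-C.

1

Row for N/b/H/In (columns Lg, Lh, Lf, Cg, Ch, Cf, Rg, Rh, Rf): (-2,4) (-2,4) (-2,4) (-1,-3) (-1,1) (-2,3) (5,4) (5,4) (5,4).
Every one of Kai's information sets is on the play path for some reply by Lee when Kai follows N/b/H/In.
Changing the action at any of them therefore changes at least one column, so only N/b/H/In itself gives this row.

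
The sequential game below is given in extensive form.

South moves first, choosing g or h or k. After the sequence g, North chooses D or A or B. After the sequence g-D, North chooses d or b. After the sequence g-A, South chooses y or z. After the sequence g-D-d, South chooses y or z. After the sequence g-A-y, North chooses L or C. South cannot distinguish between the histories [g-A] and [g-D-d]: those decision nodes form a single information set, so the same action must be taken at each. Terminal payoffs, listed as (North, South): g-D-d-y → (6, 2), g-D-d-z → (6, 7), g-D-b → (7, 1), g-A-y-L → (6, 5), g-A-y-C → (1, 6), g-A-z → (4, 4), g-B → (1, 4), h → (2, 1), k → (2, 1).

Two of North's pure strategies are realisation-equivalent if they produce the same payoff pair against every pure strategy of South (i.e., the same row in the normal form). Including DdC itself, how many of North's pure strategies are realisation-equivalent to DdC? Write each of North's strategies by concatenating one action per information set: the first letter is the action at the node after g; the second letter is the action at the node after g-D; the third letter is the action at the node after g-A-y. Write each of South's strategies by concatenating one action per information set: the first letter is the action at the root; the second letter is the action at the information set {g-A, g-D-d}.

Row for DdC (columns gy, gz, hy, hz, ky, kz): (6,2) (6,7) (2,1) (2,1) (2,1) (2,1).
Under DdC, North's choice at the node after g-A-y can never be reached regardless of what South does, so varying those choices leaves every outcome unchanged.
Holding the reachable choices fixed and varying the unreachable one freely already gives 2 equivalent strategies.
No other strategy reproduces this row, so those 2 are the full class: DdL, DdC.

2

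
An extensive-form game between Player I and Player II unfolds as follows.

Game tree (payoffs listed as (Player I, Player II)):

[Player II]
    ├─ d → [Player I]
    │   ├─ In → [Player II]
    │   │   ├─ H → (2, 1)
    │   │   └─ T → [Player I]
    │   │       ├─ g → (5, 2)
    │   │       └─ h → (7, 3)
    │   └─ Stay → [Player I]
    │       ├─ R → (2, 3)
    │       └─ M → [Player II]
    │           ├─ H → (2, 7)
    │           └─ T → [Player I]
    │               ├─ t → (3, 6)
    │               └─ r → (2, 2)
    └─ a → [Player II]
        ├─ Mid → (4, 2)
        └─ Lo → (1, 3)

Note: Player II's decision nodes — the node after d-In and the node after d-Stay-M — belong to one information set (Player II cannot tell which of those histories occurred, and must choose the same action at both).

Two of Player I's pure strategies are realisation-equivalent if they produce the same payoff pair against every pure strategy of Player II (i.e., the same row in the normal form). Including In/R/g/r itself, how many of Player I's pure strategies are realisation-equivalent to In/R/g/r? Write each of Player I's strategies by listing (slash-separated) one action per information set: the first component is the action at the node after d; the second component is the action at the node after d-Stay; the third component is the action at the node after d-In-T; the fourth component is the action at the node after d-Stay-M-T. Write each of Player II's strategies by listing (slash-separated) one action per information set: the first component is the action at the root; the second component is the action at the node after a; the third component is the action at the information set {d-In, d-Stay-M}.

4

Row for In/R/g/r (columns d/Mid/H, d/Mid/T, d/Lo/H, d/Lo/T, a/Mid/H, a/Mid/T, a/Lo/H, a/Lo/T): (2,1) (5,2) (2,1) (5,2) (4,2) (4,2) (1,3) (1,3).
Under In/R/g/r, Player I's choice at the node after d-Stay and at the node after d-Stay-M-T can never be reached regardless of what Player II does, so varying those choices leaves every outcome unchanged.
Holding the reachable choices fixed and varying the unreachable ones freely already gives 2 × 2 = 4 equivalent strategies.
No other strategy reproduces this row, so those 4 are the full class: In/R/g/t, In/R/g/r, In/M/g/t, In/M/g/r.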